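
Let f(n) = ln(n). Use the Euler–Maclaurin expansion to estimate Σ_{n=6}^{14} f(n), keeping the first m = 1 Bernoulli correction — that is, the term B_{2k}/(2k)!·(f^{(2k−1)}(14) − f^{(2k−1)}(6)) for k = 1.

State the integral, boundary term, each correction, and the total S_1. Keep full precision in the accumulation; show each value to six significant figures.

S_1 ≈ 20.4037

∫_6^14 ln(x) dx evaluates to 18.1962.
½[f(6) + f(14)] = ½[1.79176 + 2.63906] = 2.21541.
So far: 20.4117.
Correction k=1: B_{2}/2! · (f^{(1)}(14) − f^{(1)}(6)) = 1/12 · (0.0714286 − 0.166667) = -0.00793651.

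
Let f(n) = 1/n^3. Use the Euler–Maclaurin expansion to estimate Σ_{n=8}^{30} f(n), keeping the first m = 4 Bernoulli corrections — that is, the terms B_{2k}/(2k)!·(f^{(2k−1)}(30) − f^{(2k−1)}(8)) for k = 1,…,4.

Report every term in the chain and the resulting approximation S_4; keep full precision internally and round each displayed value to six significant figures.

S_4 ≈ 0.00831244

The integral term ∫_8^30 1/x^3 dx = 0.00725694.
Boundary: ½(f(8) + f(30)) = ½(0.00195312 + 3.70370e-05) = 0.000995081.
So far: 0.00825203.
Order-1 term: 1/12 · (-3.70370e-06 − (-0.000732422)) = 6.07265e-05.
After k=1: 0.00831275.
Order-2 term: −1/720 · (-8.23045e-08 − (-0.000228882)) = -3.17777e-07.
After k=2: 0.00831243.
Order-3 term: 1/30240 · (-3.84088e-09 − (-0.000150204)) = 4.96693e-09.
After k=3: 0.00831244.
Order-4 term: −1/1209600 · (-3.07270e-10 − (-0.000168979)) = -1.39698e-10.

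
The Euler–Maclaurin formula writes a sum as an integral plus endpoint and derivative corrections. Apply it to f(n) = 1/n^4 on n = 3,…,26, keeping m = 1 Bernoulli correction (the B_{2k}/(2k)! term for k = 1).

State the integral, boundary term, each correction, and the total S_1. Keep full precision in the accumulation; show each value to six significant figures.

Integral: ∫_3^26 1/x^4 dx = 0.0123267.
½[f(3) + f(26)] = ½[0.0123457 + 2.18830e-06] = 0.00617393.
Running total after boundary: 0.0185006.
Order-1 term: 1/12 · (-3.36661e-07 − (-0.0164609)) = 0.00137171.

S_1 ≈ 0.0198724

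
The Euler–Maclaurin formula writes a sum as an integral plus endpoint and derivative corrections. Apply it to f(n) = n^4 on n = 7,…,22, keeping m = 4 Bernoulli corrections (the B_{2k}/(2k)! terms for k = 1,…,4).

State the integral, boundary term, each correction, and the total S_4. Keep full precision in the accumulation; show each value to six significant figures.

Integral: ∫_7^22 x^4 dx = 1.02736e+06.
Boundary: ½(f(7) + f(22)) = ½(2401.00 + 234256) = 118328.
So far: 1.14569e+06.
Correction k=1: B_{2}/2! · (f^{(1)}(22) − f^{(1)}(7)) = 1/12 · (42592.0 − 1372.00) = 3435.00.
Partial sum through k=1: 1.14913e+06.
Correction k=2: B_{4}/4! · (f^{(3)}(22) − f^{(3)}(7)) = −1/720 · (528.000 − 168.000) = -0.500000.
Partial sum through k=2: 1.14913e+06.
Correction k=3: B_{6}/6! · (f^{(5)}(22) − f^{(5)}(7)) = 1/30240 · (0.00000 − 0.00000) = 0.00000.
Partial sum through k=3: 1.14913e+06.
Correction k=4: B_{8}/8! · (f^{(7)}(22) − f^{(7)}(7)) = −1/1209600 · (0.00000 − 0.00000) = 0.00000.

S_4 ≈ 1.14913e+06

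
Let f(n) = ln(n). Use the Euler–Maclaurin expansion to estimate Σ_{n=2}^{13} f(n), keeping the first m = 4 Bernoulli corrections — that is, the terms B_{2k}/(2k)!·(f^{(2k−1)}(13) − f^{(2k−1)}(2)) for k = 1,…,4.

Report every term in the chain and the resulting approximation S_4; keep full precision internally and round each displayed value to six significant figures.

S_4 ≈ 22.5522

The integral term ∫_2^13 ln(x) dx = 20.9580.
Endpoint term: (f(2) + f(13))/2 = (0.693147 + 2.56495)/2 = 1.62905.
So far: 22.5871.
k=1: B_{2}/(2)! × [f^{(1)}(13) − f^{(1)}(2)] = 1/12 × (0.0769231 − 0.500000) = -0.0352564.
Partial sum through k=1: 22.5518.
k=2: B_{4}/(4)! × [f^{(3)}(13) − f^{(3)}(2)] = −1/720 × (0.000910332 − 0.250000) = 0.000345958.
Partial sum through k=2: 22.5522.
k=3: B_{6}/(6)! × [f^{(5)}(13) − f^{(5)}(2)] = 1/30240 × (6.46390e-05 − 0.750000) = -2.47994e-05.
Partial sum through k=3: 22.5522.
k=4: B_{8}/(8)! × [f^{(7)}(13) − f^{(7)}(2)] = −1/1209600 × (1.14744e-05 − 5.62500) = 4.65029e-06.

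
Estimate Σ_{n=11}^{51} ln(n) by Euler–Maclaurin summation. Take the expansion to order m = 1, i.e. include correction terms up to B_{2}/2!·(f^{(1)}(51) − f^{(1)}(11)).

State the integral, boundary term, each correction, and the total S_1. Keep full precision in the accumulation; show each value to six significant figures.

The integral term ∫_11^51 ln(x) dx = 134.146.
½[f(11) + f(51)] = ½[2.39790 + 3.93183] = 3.16486.
Integral + boundary = 137.311.
Order-1 term: 1/12 · (0.0196078 − 0.0909091) = -0.00594177.

S_1 ≈ 137.305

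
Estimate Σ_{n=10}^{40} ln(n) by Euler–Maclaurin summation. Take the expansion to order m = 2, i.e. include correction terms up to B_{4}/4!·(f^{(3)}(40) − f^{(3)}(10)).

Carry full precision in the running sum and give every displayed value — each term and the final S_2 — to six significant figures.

S_2 ≈ 97.5188

∫_10^40 ln(x) dx evaluates to 94.5293.
½[f(10) + f(40)] = ½[2.30259 + 3.68888] = 2.99573.
Running total after boundary: 97.5251.
Order-1 term: 1/12 · (0.0250000 − 0.100000) = -0.00625000.
Partial sum through k=1: 97.5188.
Order-2 term: −1/720 · (3.12500e-05 − 0.00200000) = 2.73437e-06.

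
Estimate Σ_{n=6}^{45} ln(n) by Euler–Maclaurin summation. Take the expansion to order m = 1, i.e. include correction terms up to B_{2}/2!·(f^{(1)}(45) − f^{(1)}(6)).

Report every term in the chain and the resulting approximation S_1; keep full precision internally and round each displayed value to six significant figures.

S_1 ≈ 124.336

Integral: ∫_6^45 ln(x) dx = 121.549.
Endpoint term: (f(6) + f(45))/2 = (1.79176 + 3.80666)/2 = 2.79921.
Integral + boundary = 124.348.
k=1: B_{2}/(2)! × [f^{(1)}(45) − f^{(1)}(6)] = 1/12 × (0.0222222 − 0.166667) = -0.0120370.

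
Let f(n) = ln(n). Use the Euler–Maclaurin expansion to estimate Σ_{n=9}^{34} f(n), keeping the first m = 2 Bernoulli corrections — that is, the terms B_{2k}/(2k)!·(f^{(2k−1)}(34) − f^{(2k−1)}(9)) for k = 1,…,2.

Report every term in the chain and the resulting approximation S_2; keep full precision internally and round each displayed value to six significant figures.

S_2 ≈ 77.9762

The integral term ∫_9^34 ln(x) dx = 75.1212.
½[f(9) + f(34)] = ½[2.19722 + 3.52636] = 2.86179.
Running total after boundary: 77.9830.
Order-1 term: 1/12 · (0.0294118 − 0.111111) = -0.00680828.
Running total after k=1: 77.9762.
Order-2 term: −1/720 · (5.08854e-05 − 0.00274348) = 3.73972e-06.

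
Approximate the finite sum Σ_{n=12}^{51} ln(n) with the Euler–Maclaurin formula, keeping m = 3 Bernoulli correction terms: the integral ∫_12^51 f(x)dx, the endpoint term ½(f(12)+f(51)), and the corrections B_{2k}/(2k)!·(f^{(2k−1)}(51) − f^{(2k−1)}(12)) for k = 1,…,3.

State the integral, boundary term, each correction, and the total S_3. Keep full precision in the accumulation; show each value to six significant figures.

∫_12^51 ln(x) dx evaluates to 131.704.
½[f(12) + f(51)] = ½[2.48491 + 3.93183] = 3.20837.
So far: 134.913.
k=1: B_{2}/(2)! × [f^{(1)}(51) − f^{(1)}(12)] = 1/12 × (0.0196078 − 0.0833333) = -0.00531046.
Running total after k=1: 134.907.
k=2: B_{4}/(4)! × [f^{(3)}(51) − f^{(3)}(12)] = −1/720 × (1.50772e-05 − 0.00115741) = 1.58657e-06.
Running total after k=2: 134.907.
k=3: B_{6}/(6)! × [f^{(5)}(51) − f^{(5)}(12)] = 1/30240 × (6.95601e-08 − 9.64506e-05) = -3.18720e-09.

S_3 ≈ 134.907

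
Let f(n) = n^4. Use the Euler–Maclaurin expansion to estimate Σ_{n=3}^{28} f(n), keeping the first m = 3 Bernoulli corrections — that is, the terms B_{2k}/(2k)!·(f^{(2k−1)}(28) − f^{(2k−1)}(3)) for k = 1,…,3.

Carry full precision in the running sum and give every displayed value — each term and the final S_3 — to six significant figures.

S_3 ≈ 3.75670e+06

∫_3^28 x^4 dx evaluates to 3.44202e+06.
Endpoint term: (f(3) + f(28))/2 = (81.0000 + 614656)/2 = 307368.
Integral + boundary = 3.74939e+06.
k=1: B_{2}/(2)! × [f^{(1)}(28) − f^{(1)}(3)] = 1/12 × (87808.0 − 108.000) = 7308.33.
After k=1: 3.75670e+06.
k=2: B_{4}/(4)! × [f^{(3)}(28) − f^{(3)}(3)] = −1/720 × (672.000 − 72.0000) = -0.833333.
After k=2: 3.75670e+06.
k=3: B_{6}/(6)! × [f^{(5)}(28) − f^{(5)}(3)] = 1/30240 × (0.00000 − 0.00000) = 0.00000.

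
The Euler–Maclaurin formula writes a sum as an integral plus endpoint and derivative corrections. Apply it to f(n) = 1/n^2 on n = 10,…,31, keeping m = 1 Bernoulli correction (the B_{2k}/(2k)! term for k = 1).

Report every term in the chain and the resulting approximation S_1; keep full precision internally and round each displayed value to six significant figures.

S_1 ≈ 0.0734233

Integral: ∫_10^31 1/x^2 dx = 0.0677419.
Boundary: ½(f(10) + f(31)) = ½(0.0100000 + 0.00104058) = 0.00552029.
So far: 0.0732622.
k=1: B_{2}/(2)! × [f^{(1)}(31) − f^{(1)}(10)] = 1/12 × (-6.71344e-05 − (-0.00200000)) = 0.000161072.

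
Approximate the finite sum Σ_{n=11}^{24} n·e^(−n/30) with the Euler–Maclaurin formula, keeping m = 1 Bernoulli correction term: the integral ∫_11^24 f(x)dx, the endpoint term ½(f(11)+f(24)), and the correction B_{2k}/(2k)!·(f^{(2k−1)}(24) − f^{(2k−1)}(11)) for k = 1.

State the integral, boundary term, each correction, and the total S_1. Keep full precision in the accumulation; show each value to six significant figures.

Integral: ∫_11^24 x·e^(−x/30) dx = 124.527.
Boundary: ½(f(11) + f(24)) = ½(7.62345 + 10.7839) = 9.20367.
Integral + boundary = 133.731.
Correction k=1: B_{2}/2! · (f^{(1)}(24) − f^{(1)}(11)) = 1/12 · (0.0898658 − 0.438926) = -0.0290883.

S_1 ≈ 133.702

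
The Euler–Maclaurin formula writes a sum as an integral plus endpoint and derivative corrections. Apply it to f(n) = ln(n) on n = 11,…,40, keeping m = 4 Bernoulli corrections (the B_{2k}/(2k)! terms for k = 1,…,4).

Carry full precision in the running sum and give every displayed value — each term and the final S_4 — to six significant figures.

S_4 ≈ 95.2162

Integral: ∫_11^40 ln(x) dx = 92.1783.
Endpoint term: (f(11) + f(40))/2 = (2.39790 + 3.68888)/2 = 3.04339.
Running total after boundary: 95.2217.
k=1: B_{2}/(2)! × [f^{(1)}(40) − f^{(1)}(11)] = 1/12 × (0.0250000 − 0.0909091) = -0.00549242.
Partial sum through k=1: 95.2162.
k=2: B_{4}/(4)! × [f^{(3)}(40) − f^{(3)}(11)] = −1/720 × (3.12500e-05 − 0.00150263) = 2.04358e-06.
Partial sum through k=2: 95.2162.
k=3: B_{6}/(6)! × [f^{(5)}(40) − f^{(5)}(11)] = 1/30240 × (2.34375e-07 − 0.000149021) = -4.92020e-09.
Partial sum through k=3: 95.2162.
k=4: B_{8}/(8)! × [f^{(7)}(40) − f^{(7)}(11)] = −1/1209600 × (4.39453e-09 − 3.69474e-05) = 3.05415e-11.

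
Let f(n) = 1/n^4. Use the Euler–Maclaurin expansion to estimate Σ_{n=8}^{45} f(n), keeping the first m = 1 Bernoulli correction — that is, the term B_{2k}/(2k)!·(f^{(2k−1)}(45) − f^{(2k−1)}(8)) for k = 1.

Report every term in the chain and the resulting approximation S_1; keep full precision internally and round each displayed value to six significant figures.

∫_8^45 1/x^4 dx evaluates to 0.000647384.
½[f(8) + f(45)] = ½[0.000244141 + 2.43865e-07] = 0.000122192.
So far: 0.000769576.
k=1: B_{2}/(2)! × [f^{(1)}(45) − f^{(1)}(8)] = 1/12 × (-2.16769e-08 − (-0.000122070)) = 1.01707e-05.

S_1 ≈ 0.000779747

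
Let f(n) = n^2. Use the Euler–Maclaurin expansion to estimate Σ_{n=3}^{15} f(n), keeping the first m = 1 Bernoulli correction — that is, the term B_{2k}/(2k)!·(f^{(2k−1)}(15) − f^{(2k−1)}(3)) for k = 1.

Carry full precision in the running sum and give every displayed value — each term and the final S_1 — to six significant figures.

∫_3^15 x^2 dx evaluates to 1116.00.
½[f(3) + f(15)] = ½[9.00000 + 225.000] = 117.000.
Integral + boundary = 1233.00.
Order-1 term: 1/12 · (30.0000 − 6.00000) = 2.00000.

S_1 ≈ 1235.00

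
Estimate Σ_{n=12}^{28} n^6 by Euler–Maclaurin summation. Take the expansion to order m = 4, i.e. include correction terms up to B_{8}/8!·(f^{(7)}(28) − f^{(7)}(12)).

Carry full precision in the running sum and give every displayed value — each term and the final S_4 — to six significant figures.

S_4 ≈ 2.17336e+09

∫_12^28 x^6 dx evaluates to 1.92244e+09.
Endpoint term: (f(12) + f(28))/2 = (2.98598e+06 + 4.81890e+08)/2 = 2.42438e+08.
Running total after boundary: 2.16488e+09.
Order-1 term: 1/12 · (1.03262e+08 − 1.49299e+06) = 8.48077e+06.
Running total after k=1: 2.17336e+09.
Order-2 term: −1/720 · (2.63424e+06 − 207360) = -3370.67.
Running total after k=2: 2.17336e+09.
Order-3 term: 1/30240 · (20160.0 − 8640.00) = 0.380952.
Running total after k=3: 2.17336e+09.
Order-4 term: −1/1209600 · (0.00000 − 0.00000) = 0.00000.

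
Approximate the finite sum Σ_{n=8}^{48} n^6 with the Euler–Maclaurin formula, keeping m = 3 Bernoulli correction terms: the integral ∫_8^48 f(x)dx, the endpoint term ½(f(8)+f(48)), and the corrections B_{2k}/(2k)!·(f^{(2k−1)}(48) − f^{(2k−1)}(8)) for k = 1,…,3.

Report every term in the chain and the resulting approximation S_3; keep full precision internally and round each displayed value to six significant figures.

Integral: ∫_8^48 x^6 dx = 8.38666e+10.
Endpoint term: (f(8) + f(48))/2 = (262144 + 1.22306e+10)/2 = 6.11543e+09.
Running total after boundary: 8.99820e+10.
k=1: B_{2}/(2)! × [f^{(1)}(48) − f^{(1)}(8)] = 1/12 × (1.52882e+09 − 196608) = 1.27386e+08.
Running total after k=1: 9.01094e+10.
k=2: B_{4}/(4)! × [f^{(3)}(48) − f^{(3)}(8)] = −1/720 × (1.32710e+07 − 61440.0) = -18346.7.
Running total after k=2: 9.01094e+10.
k=3: B_{6}/(6)! × [f^{(5)}(48) − f^{(5)}(8)] = 1/30240 × (34560.0 − 5760.00) = 0.952381.

S_3 ≈ 9.01094e+10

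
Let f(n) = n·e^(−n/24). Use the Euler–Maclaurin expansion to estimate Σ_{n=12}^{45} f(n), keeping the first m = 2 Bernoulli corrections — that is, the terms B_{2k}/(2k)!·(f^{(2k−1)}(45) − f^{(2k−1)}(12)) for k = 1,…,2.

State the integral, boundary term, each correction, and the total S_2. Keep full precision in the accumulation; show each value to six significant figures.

S_2 ≈ 277.140

The integral term ∫_12^45 x·e^(−x/24) dx = 270.087.
½[f(12) + f(45)] = ½[7.27837 + 6.90097] = 7.08967.
Integral + boundary = 277.176.
Correction k=1: B_{2}/2! · (f^{(1)}(45) − f^{(1)}(12)) = 1/12 · (-0.134186 − 0.303265) = -0.0364542.
After k=1: 277.140.
Correction k=2: B_{4}/4! · (f^{(3)}(45) − f^{(3)}(12)) = −1/720 · (0.000299521 − 0.00263251) = 3.24026e-06.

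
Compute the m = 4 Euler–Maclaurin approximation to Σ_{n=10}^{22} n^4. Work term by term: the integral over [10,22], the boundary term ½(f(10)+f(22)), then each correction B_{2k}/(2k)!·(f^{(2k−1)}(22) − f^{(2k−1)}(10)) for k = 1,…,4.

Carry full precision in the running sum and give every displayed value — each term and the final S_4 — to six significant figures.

S_4 ≈ 1.13607e+06

Integral: ∫_10^22 x^4 dx = 1.01073e+06.
Boundary: ½(f(10) + f(22)) = ½(10000.0 + 234256) = 122128.
So far: 1.13285e+06.
Correction k=1: B_{2}/2! · (f^{(1)}(22) − f^{(1)}(10)) = 1/12 · (42592.0 − 4000.00) = 3216.00.
Running total after k=1: 1.13607e+06.
Correction k=2: B_{4}/4! · (f^{(3)}(22) − f^{(3)}(10)) = −1/720 · (528.000 − 240.000) = -0.400000.
Running total after k=2: 1.13607e+06.
Correction k=3: B_{6}/6! · (f^{(5)}(22) − f^{(5)}(10)) = 1/30240 · (0.00000 − 0.00000) = 0.00000.
Running total after k=3: 1.13607e+06.
Correction k=4: B_{8}/8! · (f^{(7)}(22) − f^{(7)}(10)) = −1/1209600 · (0.00000 − 0.00000) = 0.00000.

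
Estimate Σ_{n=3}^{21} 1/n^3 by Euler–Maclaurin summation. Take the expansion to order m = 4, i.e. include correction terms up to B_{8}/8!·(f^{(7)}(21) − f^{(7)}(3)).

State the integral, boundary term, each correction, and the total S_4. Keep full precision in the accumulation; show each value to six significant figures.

S_4 ≈ 0.0759753

The integral term ∫_3^21 1/x^3 dx = 0.0544218.
Boundary: ½(f(3) + f(21)) = ½(0.0370370 + 0.000107980) = 0.0185725.
So far: 0.0729943.
Order-1 term: 1/12 · (-1.54257e-05 − (-0.0370370)) = 0.00308513.
Partial sum through k=1: 0.0760794.
Order-2 term: −1/720 · (-6.99577e-07 − (-0.0823045)) = -0.000114311.
Partial sum through k=2: 0.0759651.
Order-3 term: 1/30240 · (-6.66264e-08 − (-0.384088)) = 1.27013e-05.
Partial sum through k=3: 0.0759778.
Order-4 term: −1/1209600 · (-1.08778e-08 − (-3.07270)) = -2.54026e-06.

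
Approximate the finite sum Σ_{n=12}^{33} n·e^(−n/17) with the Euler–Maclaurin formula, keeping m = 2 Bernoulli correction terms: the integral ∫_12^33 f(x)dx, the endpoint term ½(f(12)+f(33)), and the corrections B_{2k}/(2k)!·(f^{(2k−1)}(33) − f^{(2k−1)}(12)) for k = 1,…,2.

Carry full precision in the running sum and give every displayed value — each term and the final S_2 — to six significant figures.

∫_12^33 x·e^(−x/17) dx evaluates to 121.376.
Endpoint term: (f(12) + f(33))/2 = (5.92407 + 4.73665)/2 = 5.33036.
Integral + boundary = 126.706.
Order-1 term: 1/12 · (-0.135092 − 0.145198) = -0.0233575.
After k=1: 126.683.
Order-2 term: −1/720 · (0.000525876 − 0.00391884) = 4.71244e-06.

S_2 ≈ 126.683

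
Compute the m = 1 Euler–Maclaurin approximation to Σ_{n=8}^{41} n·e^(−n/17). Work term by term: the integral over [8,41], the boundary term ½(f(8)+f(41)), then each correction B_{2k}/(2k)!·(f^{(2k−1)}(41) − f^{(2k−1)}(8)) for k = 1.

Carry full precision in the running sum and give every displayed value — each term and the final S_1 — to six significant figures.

∫_8^41 x·e^(−x/17) dx evaluates to 177.068.
½[f(8) + f(41)] = ½[4.99708 + 3.67593] = 4.33651.
Integral + boundary = 181.405.
Order-1 term: 1/12 · (-0.126574 − 0.330689) = -0.0381053.

S_1 ≈ 181.366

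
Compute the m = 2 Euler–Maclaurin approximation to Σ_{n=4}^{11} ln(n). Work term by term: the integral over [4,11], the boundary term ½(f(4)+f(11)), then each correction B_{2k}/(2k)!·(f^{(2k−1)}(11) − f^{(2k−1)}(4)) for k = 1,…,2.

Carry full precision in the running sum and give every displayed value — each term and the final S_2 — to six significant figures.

The integral term ∫_4^11 ln(x) dx = 13.8317.
Endpoint term: (f(4) + f(11))/2 = (1.38629 + 2.39790)/2 = 1.89209.
Integral + boundary = 15.7238.
Correction k=1: B_{2}/2! · (f^{(1)}(11) − f^{(1)}(4)) = 1/12 · (0.0909091 − 0.250000) = -0.0132576.
Partial sum through k=1: 15.7105.
Correction k=2: B_{4}/4! · (f^{(3)}(11) − f^{(3)}(4)) = −1/720 · (0.00150263 − 0.0312500) = 4.13158e-05.

S_2 ≈ 15.7105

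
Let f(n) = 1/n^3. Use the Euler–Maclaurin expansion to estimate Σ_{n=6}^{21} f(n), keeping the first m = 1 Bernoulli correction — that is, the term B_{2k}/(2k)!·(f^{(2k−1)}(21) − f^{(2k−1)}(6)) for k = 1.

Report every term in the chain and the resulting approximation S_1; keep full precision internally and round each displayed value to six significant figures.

Integral: ∫_6^21 1/x^3 dx = 0.0127551.
Boundary: ½(f(6) + f(21)) = ½(0.00462963 + 0.000107980) = 0.00236880.
Running total after boundary: 0.0151239.
k=1: B_{2}/(2)! × [f^{(1)}(21) − f^{(1)}(6)] = 1/12 × (-1.54257e-05 − (-0.00231481)) = 0.000191616.

S_1 ≈ 0.0153155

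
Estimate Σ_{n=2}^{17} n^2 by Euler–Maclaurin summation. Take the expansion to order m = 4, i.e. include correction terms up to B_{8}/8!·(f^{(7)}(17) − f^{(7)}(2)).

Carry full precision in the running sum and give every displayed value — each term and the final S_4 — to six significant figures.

S_4 ≈ 1784.00

The integral term ∫_2^17 x^2 dx = 1635.00.
Boundary: ½(f(2) + f(17)) = ½(4.00000 + 289.000) = 146.500.
Integral + boundary = 1781.50.
k=1: B_{2}/(2)! × [f^{(1)}(17) − f^{(1)}(2)] = 1/12 × (34.0000 − 4.00000) = 2.50000.
Partial sum through k=1: 1784.00.
k=2: B_{4}/(4)! × [f^{(3)}(17) − f^{(3)}(2)] = −1/720 × (0.00000 − 0.00000) = 0.00000.
Partial sum through k=2: 1784.00.
k=3: B_{6}/(6)! × [f^{(5)}(17) − f^{(5)}(2)] = 1/30240 × (0.00000 − 0.00000) = 0.00000.
Partial sum through k=3: 1784.00.
k=4: B_{8}/(8)! × [f^{(7)}(17) − f^{(7)}(2)] = −1/1209600 × (0.00000 − 0.00000) = 0.00000.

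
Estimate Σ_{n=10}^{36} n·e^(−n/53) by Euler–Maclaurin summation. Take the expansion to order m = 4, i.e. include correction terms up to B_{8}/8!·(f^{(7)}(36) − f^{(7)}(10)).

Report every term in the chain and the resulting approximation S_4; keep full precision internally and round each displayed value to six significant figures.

Integral: ∫_10^36 x·e^(−x/53) dx = 373.349.
Endpoint term: (f(10) + f(36))/2 = (8.28052 + 18.2520)/2 = 13.2663.
So far: 386.616.
k=1: B_{2}/(2)! × [f^{(1)}(36) − f^{(1)}(10)] = 1/12 × (0.162622 − 0.671816) = -0.0424328.
Partial sum through k=1: 386.573.
k=2: B_{4}/(4)! × [f^{(3)}(36) − f^{(3)}(10)] = −1/720 × (0.000418876 − 0.000828736) = 5.69251e-07.
Partial sum through k=2: 386.573.
k=3: B_{6}/(6)! × [f^{(5)}(36) − f^{(5)}(10)] = 1/30240 × (2.77628e-07 − 5.04915e-07) = -7.51610e-12.
Partial sum through k=3: 386.573.
k=4: B_{8}/(8)! × [f^{(7)}(36) − f^{(7)}(10)] = −1/1209600 × (1.44584e-10 − 2.54468e-10) = 9.08433e-17.

S_4 ≈ 386.573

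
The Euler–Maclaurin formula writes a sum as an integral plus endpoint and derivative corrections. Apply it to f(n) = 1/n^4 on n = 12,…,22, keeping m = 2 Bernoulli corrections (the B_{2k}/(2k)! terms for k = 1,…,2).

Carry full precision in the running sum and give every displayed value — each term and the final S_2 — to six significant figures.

∫_12^22 1/x^4 dx evaluates to 0.000161596.
Boundary: ½(f(12) + f(22)) = ½(4.82253e-05 + 4.26883e-06) = 2.62471e-05.
Integral + boundary = 0.000187844.
k=1: B_{2}/(2)! × [f^{(1)}(22) − f^{(1)}(12)] = 1/12 × (-7.76152e-07 − (-1.60751e-05)) = 1.27491e-06.
Partial sum through k=1: 0.000189118.
k=2: B_{4}/(4)! × [f^{(3)}(22) − f^{(3)}(12)] = −1/720 × (-4.81086e-08 − (-3.34898e-06)) = -4.58454e-09.

S_2 ≈ 0.000189114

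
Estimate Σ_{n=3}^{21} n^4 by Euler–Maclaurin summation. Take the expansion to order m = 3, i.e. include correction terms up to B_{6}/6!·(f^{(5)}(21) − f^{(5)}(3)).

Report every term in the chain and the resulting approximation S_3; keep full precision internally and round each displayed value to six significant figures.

Integral: ∫_3^21 x^4 dx = 816772.
½[f(3) + f(21)] = ½[81.0000 + 194481] = 97281.0.
Integral + boundary = 914053.
Order-1 term: 1/12 · (37044.0 − 108.000) = 3078.00.
Running total after k=1: 917131.
Order-2 term: −1/720 · (504.000 − 72.0000) = -0.600000.
Running total after k=2: 917130.
Order-3 term: 1/30240 · (0.00000 − 0.00000) = 0.00000.

S_3 ≈ 917130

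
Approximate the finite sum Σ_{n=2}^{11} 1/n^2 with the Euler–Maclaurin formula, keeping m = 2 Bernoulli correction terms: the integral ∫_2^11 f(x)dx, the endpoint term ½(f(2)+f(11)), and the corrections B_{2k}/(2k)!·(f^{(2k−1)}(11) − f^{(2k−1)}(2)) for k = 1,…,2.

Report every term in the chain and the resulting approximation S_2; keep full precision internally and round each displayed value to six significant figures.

Integral: ∫_2^11 1/x^2 dx = 0.409091.
½[f(2) + f(11)] = ½[0.250000 + 0.00826446] = 0.129132.
Running total after boundary: 0.538223.
k=1: B_{2}/(2)! × [f^{(1)}(11) − f^{(1)}(2)] = 1/12 × (-0.00150263 − (-0.250000)) = 0.0207081.
Running total after k=1: 0.558931.
k=2: B_{4}/(4)! × [f^{(3)}(11) − f^{(3)}(2)] = −1/720 × (-0.000149021 − (-0.750000)) = -0.00104146.

S_2 ≈ 0.557890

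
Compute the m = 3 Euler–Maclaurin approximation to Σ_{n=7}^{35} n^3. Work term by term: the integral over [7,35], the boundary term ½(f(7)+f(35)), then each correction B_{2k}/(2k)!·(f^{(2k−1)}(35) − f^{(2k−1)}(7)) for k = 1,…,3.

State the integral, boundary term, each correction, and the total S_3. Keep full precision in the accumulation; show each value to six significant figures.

S_3 ≈ 396459

∫_7^35 x^3 dx evaluates to 374556.
½[f(7) + f(35)] = ½[343.000 + 42875.0] = 21609.0.
So far: 396165.
Correction k=1: B_{2}/2! · (f^{(1)}(35) − f^{(1)}(7)) = 1/12 · (3675.00 − 147.000) = 294.000.
Running total after k=1: 396459.
Correction k=2: B_{4}/4! · (f^{(3)}(35) − f^{(3)}(7)) = −1/720 · (6.00000 − 6.00000) = 0.00000.
Running total after k=2: 396459.
Correction k=3: B_{6}/6! · (f^{(5)}(35) − f^{(5)}(7)) = 1/30240 · (0.00000 − 0.00000) = 0.00000.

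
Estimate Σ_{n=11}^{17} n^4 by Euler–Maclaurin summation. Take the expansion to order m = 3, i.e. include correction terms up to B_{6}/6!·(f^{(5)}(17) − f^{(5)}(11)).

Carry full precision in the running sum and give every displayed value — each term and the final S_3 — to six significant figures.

S_3 ≈ 302036

The integral term ∫_11^17 x^4 dx = 251761.
½[f(11) + f(17)] = ½[14641.0 + 83521.0] = 49081.0.
Integral + boundary = 300842.
k=1: B_{2}/(2)! × [f^{(1)}(17) − f^{(1)}(11)] = 1/12 × (19652.0 − 5324.00) = 1194.00.
Partial sum through k=1: 302036.
k=2: B_{4}/(4)! × [f^{(3)}(17) − f^{(3)}(11)] = −1/720 × (408.000 − 264.000) = -0.200000.
Partial sum through k=2: 302036.
k=3: B_{6}/(6)! × [f^{(5)}(17) − f^{(5)}(11)] = 1/30240 × (0.00000 − 0.00000) = 0.00000.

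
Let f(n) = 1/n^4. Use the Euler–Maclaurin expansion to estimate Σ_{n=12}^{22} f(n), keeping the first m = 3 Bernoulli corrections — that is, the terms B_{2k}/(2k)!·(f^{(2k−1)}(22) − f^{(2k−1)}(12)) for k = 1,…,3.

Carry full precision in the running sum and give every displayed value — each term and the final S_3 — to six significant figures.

S_3 ≈ 0.000189114

Integral: ∫_12^22 1/x^4 dx = 0.000161596.
Endpoint term: (f(12) + f(22))/2 = (4.82253e-05 + 4.26883e-06)/2 = 2.62471e-05.
So far: 0.000187844.
Order-1 term: 1/12 · (-7.76152e-07 − (-1.60751e-05)) = 1.27491e-06.
Running total after k=1: 0.000189118.
Order-2 term: −1/720 · (-4.81086e-08 − (-3.34898e-06)) = -4.58454e-09.
Running total after k=2: 0.000189114.
Order-3 term: 1/30240 · (-5.56628e-09 − (-1.30238e-06)) = 4.28841e-11.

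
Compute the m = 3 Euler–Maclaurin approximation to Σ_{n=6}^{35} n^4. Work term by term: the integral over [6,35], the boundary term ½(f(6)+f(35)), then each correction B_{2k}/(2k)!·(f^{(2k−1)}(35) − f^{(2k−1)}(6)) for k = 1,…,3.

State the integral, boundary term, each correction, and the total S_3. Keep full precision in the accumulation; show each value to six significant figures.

Integral: ∫_6^35 x^4 dx = 1.05028e+07.
Endpoint term: (f(6) + f(35))/2 = (1296.00 + 1.50062e+06)/2 = 750960.
So far: 1.12538e+07.
Order-1 term: 1/12 · (171500 − 864.000) = 14219.7.
Running total after k=1: 1.12680e+07.
Order-2 term: −1/720 · (840.000 − 144.000) = -0.966667.
Running total after k=2: 1.12680e+07.
Order-3 term: 1/30240 · (0.00000 − 0.00000) = 0.00000.

S_3 ≈ 1.12680e+07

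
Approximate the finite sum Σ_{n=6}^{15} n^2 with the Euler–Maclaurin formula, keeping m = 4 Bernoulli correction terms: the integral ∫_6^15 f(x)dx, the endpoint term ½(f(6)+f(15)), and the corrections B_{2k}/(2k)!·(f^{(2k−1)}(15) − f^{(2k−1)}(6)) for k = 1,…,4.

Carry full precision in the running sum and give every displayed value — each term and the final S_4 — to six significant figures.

S_4 ≈ 1185.00

The integral term ∫_6^15 x^2 dx = 1053.00.
Boundary: ½(f(6) + f(15)) = ½(36.0000 + 225.000) = 130.500.
Integral + boundary = 1183.50.
k=1: B_{2}/(2)! × [f^{(1)}(15) − f^{(1)}(6)] = 1/12 × (30.0000 − 12.0000) = 1.50000.
After k=1: 1185.00.
k=2: B_{4}/(4)! × [f^{(3)}(15) − f^{(3)}(6)] = −1/720 × (0.00000 − 0.00000) = 0.00000.
After k=2: 1185.00.
k=3: B_{6}/(6)! × [f^{(5)}(15) − f^{(5)}(6)] = 1/30240 × (0.00000 − 0.00000) = 0.00000.
After k=3: 1185.00.
k=4: B_{8}/(8)! × [f^{(7)}(15) − f^{(7)}(6)] = −1/1209600 × (0.00000 − 0.00000) = 0.00000.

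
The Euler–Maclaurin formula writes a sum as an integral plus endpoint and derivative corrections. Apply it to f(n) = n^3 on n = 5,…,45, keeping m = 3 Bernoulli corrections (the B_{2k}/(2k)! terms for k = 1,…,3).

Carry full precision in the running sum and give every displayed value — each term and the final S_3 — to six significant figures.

The integral term ∫_5^45 x^3 dx = 1.02500e+06.
Endpoint term: (f(5) + f(45))/2 = (125.000 + 91125.0)/2 = 45625.0.
Integral + boundary = 1.07062e+06.
Correction k=1: B_{2}/2! · (f^{(1)}(45) − f^{(1)}(5)) = 1/12 · (6075.00 − 75.0000) = 500.000.
Running total after k=1: 1.07112e+06.
Correction k=2: B_{4}/4! · (f^{(3)}(45) − f^{(3)}(5)) = −1/720 · (6.00000 − 6.00000) = 0.00000.
Running total after k=2: 1.07112e+06.
Correction k=3: B_{6}/6! · (f^{(5)}(45) − f^{(5)}(5)) = 1/30240 · (0.00000 − 0.00000) = 0.00000.

S_3 ≈ 1.07112e+06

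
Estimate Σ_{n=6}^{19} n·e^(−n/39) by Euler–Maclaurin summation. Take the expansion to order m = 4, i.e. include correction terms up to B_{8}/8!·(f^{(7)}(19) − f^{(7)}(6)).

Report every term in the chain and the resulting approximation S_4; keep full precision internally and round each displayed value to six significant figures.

S_4 ≈ 123.443

Integral: ∫_6^19 x·e^(−x/39) dx = 115.069.
Endpoint term: (f(6) + f(19))/2 = (5.14442 + 11.6728)/2 = 8.40860.
Integral + boundary = 123.478.
Correction k=1: B_{2}/2! · (f^{(1)}(19) − f^{(1)}(6)) = 1/12 · (0.315055 − 0.725496) = -0.0342034.
After k=1: 123.443.
Correction k=2: B_{4}/4! · (f^{(3)}(19) − f^{(3)}(6)) = −1/720 · (0.00101497 − 0.00160441) = 8.18664e-07.
After k=2: 123.443.
Correction k=3: B_{6}/6! · (f^{(5)}(19) − f^{(5)}(6)) = 1/30240 · (1.19842e-06 − 1.79607e-06) = -1.97636e-11.
After k=3: 123.443.
Correction k=4: B_{8}/8! · (f^{(7)}(19) − f^{(7)}(6)) = −1/1209600 · (1.13711e-09 − 1.66819e-09) = 4.39052e-16.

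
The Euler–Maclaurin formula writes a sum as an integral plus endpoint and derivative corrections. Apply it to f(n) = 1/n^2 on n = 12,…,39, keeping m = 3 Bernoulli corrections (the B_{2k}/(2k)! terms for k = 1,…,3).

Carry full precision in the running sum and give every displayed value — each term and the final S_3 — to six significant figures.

The integral term ∫_12^39 1/x^2 dx = 0.0576923.
½[f(12) + f(39)] = ½[0.00694444 + 0.000657462] = 0.00380095.
Running total after boundary: 0.0614933.
Correction k=1: B_{2}/2! · (f^{(1)}(39) − f^{(1)}(12)) = 1/12 · (-3.37160e-05 − (-0.00115741)) = 9.36409e-05.
After k=1: 0.0615869.
Correction k=2: B_{4}/4! · (f^{(3)}(39) − f^{(3)}(12)) = −1/720 · (-2.66004e-07 − (-9.64506e-05)) = -1.33590e-07.
After k=2: 0.0615868.
Correction k=3: B_{6}/6! · (f^{(5)}(39) − f^{(5)}(12)) = 1/30240 · (-5.24663e-09 − (-2.00939e-05)) = 6.64307e-10.

S_3 ≈ 0.0615868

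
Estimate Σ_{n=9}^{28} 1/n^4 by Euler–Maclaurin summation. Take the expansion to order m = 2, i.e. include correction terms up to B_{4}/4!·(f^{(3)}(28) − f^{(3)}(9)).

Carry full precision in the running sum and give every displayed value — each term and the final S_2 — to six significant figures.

S_2 ≈ 0.000524675

The integral term ∫_9^28 1/x^4 dx = 0.000442063.
Boundary: ½(f(9) + f(28)) = ½(0.000152416 + 1.62693e-06) = 7.70214e-05.
Running total after boundary: 0.000519084.
Order-1 term: 1/12 · (-2.32418e-07 − (-6.77404e-05)) = 5.62566e-06.
Running total after k=1: 0.000524710.
Order-2 term: −1/720 · (-8.89355e-09 − (-2.50890e-05)) = -3.48335e-08.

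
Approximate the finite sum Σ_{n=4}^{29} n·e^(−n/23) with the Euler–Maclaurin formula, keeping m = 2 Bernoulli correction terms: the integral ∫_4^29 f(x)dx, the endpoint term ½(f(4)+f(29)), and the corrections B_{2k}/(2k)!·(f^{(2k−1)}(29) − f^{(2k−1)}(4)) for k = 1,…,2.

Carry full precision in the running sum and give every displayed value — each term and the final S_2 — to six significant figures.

S_2 ≈ 188.641

The integral term ∫_4^29 x·e^(−x/23) dx = 182.914.
½[f(4) + f(29)] = ½[3.36148 + 8.21882] = 5.79015.
Integral + boundary = 188.705.
k=1: B_{2}/(2)! × [f^{(1)}(29) − f^{(1)}(4)] = 1/12 × (-0.0739324 − 0.694219) = -0.0640126.
Running total after k=1: 188.641.
k=2: B_{4}/(4)! × [f^{(3)}(29) − f^{(3)}(4)] = −1/720 × (0.000931725 − 0.00448952) = 4.94139e-06.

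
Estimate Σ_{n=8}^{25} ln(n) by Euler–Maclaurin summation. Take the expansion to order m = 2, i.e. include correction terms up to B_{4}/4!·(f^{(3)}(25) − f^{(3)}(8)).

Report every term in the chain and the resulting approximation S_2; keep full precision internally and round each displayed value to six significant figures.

S_2 ≈ 49.4784

The integral term ∫_8^25 ln(x) dx = 46.8364.
Endpoint term: (f(8) + f(25))/2 = (2.07944 + 3.21888)/2 = 2.64916.
So far: 49.4855.
Correction k=1: B_{2}/2! · (f^{(1)}(25) − f^{(1)}(8)) = 1/12 · (0.0400000 − 0.125000) = -0.00708333.
After k=1: 49.4784.
Correction k=2: B_{4}/4! · (f^{(3)}(25) − f^{(3)}(8)) = −1/720 · (0.000128000 − 0.00390625) = 5.24757e-06.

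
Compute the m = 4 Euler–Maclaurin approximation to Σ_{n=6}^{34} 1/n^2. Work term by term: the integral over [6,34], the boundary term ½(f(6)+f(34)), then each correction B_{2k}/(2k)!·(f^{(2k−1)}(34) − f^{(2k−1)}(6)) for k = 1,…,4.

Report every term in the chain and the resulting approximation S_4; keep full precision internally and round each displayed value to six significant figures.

Integral: ∫_6^34 1/x^2 dx = 0.137255.
Boundary: ½(f(6) + f(34)) = ½(0.0277778 + 0.000865052) = 0.0143214.
Integral + boundary = 0.151576.
k=1: B_{2}/(2)! × [f^{(1)}(34) − f^{(1)}(6)] = 1/12 × (-5.08854e-05 − (-0.00925926)) = 0.000767364.
After k=1: 0.152344.
k=2: B_{4}/(4)! × [f^{(3)}(34) − f^{(3)}(6)] = −1/720 × (-5.28222e-07 − (-0.00308642)) = -4.28596e-06.
After k=2: 0.152339.
k=3: B_{6}/(6)! × [f^{(5)}(34) − f^{(5)}(6)] = 1/30240 × (-1.37082e-08 − (-0.00257202)) = 8.50530e-08.
After k=3: 0.152339.
k=4: B_{8}/(8)! × [f^{(7)}(34) − f^{(7)}(6)] = −1/1209600 × (-6.64065e-10 − (-0.00400091)) = -3.30763e-09.

S_4 ≈ 0.152339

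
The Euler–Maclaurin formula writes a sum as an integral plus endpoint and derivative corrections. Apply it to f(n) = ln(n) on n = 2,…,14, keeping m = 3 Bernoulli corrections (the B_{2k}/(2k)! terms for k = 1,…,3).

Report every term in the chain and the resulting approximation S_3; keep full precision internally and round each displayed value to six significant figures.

∫_2^14 ln(x) dx evaluates to 23.5605.
½[f(2) + f(14)] = ½[0.693147 + 2.63906] = 1.66610.
So far: 25.2266.
Order-1 term: 1/12 · (0.0714286 − 0.500000) = -0.0357143.
Running total after k=1: 25.1909.
Order-2 term: −1/720 · (0.000728863 − 0.250000) = 0.000346210.
Running total after k=2: 25.1912.
Order-3 term: 1/30240 · (4.46243e-05 − 0.750000) = -2.48001e-05.

S_3 ≈ 25.1912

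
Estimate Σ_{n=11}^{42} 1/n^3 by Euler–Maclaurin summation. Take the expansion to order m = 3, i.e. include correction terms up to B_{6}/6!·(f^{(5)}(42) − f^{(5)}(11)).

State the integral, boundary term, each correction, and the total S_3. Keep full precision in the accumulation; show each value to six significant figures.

Integral: ∫_11^42 1/x^3 dx = 0.00384878.
Boundary: ½(f(11) + f(42)) = ½(0.000751315 + 1.34975e-05) = 0.000382406.
So far: 0.00423119.
k=1: B_{2}/(2)! × [f^{(1)}(42) − f^{(1)}(11)] = 1/12 × (-9.64104e-07 − (-0.000204904)) = 1.69950e-05.
After k=1: 0.00424819.
k=2: B_{4}/(4)! × [f^{(3)}(42) − f^{(3)}(11)] = −1/720 × (-1.09309e-08 − (-3.38684e-05)) = -4.70243e-08.
After k=2: 0.00424814.
k=3: B_{6}/(6)! × [f^{(5)}(42) − f^{(5)}(11)] = 1/30240 × (-2.60259e-10 − (-1.17560e-05)) = 3.88748e-10.

S_3 ≈ 0.00424814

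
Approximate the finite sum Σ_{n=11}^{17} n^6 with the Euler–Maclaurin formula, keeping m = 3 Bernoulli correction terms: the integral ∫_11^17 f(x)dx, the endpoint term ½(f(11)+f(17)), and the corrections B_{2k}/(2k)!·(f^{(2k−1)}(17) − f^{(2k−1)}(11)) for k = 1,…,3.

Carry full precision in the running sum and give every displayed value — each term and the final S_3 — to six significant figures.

Integral: ∫_11^17 x^6 dx = 5.58359e+07.
½[f(11) + f(17)] = ½[1.77156e+06 + 2.41376e+07] = 1.29546e+07.
Integral + boundary = 6.87905e+07.
k=1: B_{2}/(2)! × [f^{(1)}(17) − f^{(1)}(11)] = 1/12 × (8.51914e+06 − 966306) = 629403.
After k=1: 6.94199e+07.
k=2: B_{4}/(4)! × [f^{(3)}(17) − f^{(3)}(11)] = −1/720 × (589560 − 159720) = -597.000.
After k=2: 6.94193e+07.
k=3: B_{6}/(6)! × [f^{(5)}(17) − f^{(5)}(11)] = 1/30240 × (12240.0 − 7920.00) = 0.142857.

S_3 ≈ 6.94193e+07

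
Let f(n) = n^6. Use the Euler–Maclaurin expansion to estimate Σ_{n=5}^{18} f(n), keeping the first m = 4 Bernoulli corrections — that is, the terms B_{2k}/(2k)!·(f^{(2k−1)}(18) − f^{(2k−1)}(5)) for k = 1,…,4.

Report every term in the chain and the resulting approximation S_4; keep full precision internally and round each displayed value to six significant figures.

S_4 ≈ 1.05405e+08

Integral: ∫_5^18 x^6 dx = 8.74488e+07.
Boundary: ½(f(5) + f(18)) = ½(15625.0 + 3.40122e+07) = 1.70139e+07.
Integral + boundary = 1.04463e+08.
Correction k=1: B_{2}/2! · (f^{(1)}(18) − f^{(1)}(5)) = 1/12 · (1.13374e+07 − 18750.0) = 943222.
Partial sum through k=1: 1.05406e+08.
Correction k=2: B_{4}/4! · (f^{(3)}(18) − f^{(3)}(5)) = −1/720 · (699840 − 15000.0) = -951.167.
Partial sum through k=2: 1.05405e+08.
Correction k=3: B_{6}/6! · (f^{(5)}(18) − f^{(5)}(5)) = 1/30240 · (12960.0 − 3600.00) = 0.309524.
Partial sum through k=3: 1.05405e+08.
Correction k=4: B_{8}/8! · (f^{(7)}(18) − f^{(7)}(5)) = −1/1209600 · (0.00000 − 0.00000) = 0.00000.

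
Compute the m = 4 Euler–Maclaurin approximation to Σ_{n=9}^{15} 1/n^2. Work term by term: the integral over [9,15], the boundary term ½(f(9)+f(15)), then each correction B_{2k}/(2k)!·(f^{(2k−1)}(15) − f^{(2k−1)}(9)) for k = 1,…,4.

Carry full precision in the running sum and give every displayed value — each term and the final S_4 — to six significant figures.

Integral: ∫_9^15 1/x^2 dx = 0.0444444.
½[f(9) + f(15)] = ½[0.0123457 + 0.00444444] = 0.00839506.
Integral + boundary = 0.0528395.
k=1: B_{2}/(2)! × [f^{(1)}(15) − f^{(1)}(9)] = 1/12 × (-0.000592593 − (-0.00274348)) = 0.000179241.
Running total after k=1: 0.0530187.
k=2: B_{4}/(4)! × [f^{(3)}(15) − f^{(3)}(9)] = −1/720 × (-3.16049e-05 − (-0.000406442)) = -5.20607e-07.
Running total after k=2: 0.0530182.
k=3: B_{6}/(6)! × [f^{(5)}(15) − f^{(5)}(9)] = 1/30240 × (-4.21399e-06 − (-0.000150534)) = 4.83863e-09.
Running total after k=3: 0.0530182.
k=4: B_{8}/(8)! × [f^{(7)}(15) − f^{(7)}(9)] = −1/1209600 × (-1.04882e-06 − (-0.000104073)) = -8.51721e-11.

S_4 ≈ 0.0530182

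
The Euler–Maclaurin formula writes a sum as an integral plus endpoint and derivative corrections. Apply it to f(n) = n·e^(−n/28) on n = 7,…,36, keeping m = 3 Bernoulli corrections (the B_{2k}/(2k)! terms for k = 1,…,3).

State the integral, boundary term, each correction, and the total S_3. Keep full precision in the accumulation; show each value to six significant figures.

Integral: ∫_7^36 x·e^(−x/28) dx = 267.821.
½[f(7) + f(36)] = ½[5.45161 + 9.95231] = 7.70196.
Integral + boundary = 275.523.
Correction k=1: B_{2}/2! · (f^{(1)}(36) − f^{(1)}(7)) = 1/12 · (-0.0789866 − 0.584101) = -0.0552573.
After k=1: 275.468.
Correction k=2: B_{4}/4! · (f^{(3)}(36) − f^{(3)}(7)) = −1/720 · (0.000604489 − 0.00273176) = 2.95455e-06.
After k=2: 275.468.
Correction k=3: B_{6}/6! · (f^{(5)}(36) − f^{(5)}(7)) = 1/30240 · (1.67057e-06 − 6.01849e-06) = -1.43781e-10.

S_3 ≈ 275.468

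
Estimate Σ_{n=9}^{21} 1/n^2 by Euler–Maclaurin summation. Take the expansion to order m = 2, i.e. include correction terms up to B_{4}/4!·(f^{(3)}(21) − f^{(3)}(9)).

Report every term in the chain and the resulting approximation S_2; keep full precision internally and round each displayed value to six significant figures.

∫_9^21 1/x^2 dx evaluates to 0.0634921.
Endpoint term: (f(9) + f(21))/2 = (0.0123457 + 0.00226757)/2 = 0.00730663.
So far: 0.0707987.
Order-1 term: 1/12 · (-0.000215959 − (-0.00274348)) = 0.000210627.
Running total after k=1: 0.0710093.
Order-2 term: −1/720 · (-5.87645e-06 − (-0.000406442)) = -5.56341e-07.

S_2 ≈ 0.0710088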